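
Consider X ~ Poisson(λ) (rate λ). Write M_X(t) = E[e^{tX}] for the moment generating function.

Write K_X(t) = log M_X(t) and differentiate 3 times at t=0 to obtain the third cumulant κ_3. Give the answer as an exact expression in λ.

M_X(t) = e^(λ*(e^(t) - 1))
K_X(t) = log M_X(t) = λ*(e^(t) - 1)
K′(t) = λ*e^(t)
K′′(t) = λ*e^(t)
K′′′(t) = λ*e^(t)

κ_3 = K′′′(0) = λ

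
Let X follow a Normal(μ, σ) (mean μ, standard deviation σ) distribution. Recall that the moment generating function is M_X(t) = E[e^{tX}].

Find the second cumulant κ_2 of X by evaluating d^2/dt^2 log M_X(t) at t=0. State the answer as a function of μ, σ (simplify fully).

M_X(t) = e^(μ*t + σ^2*t^2/2)
K_X(t) = log M_X(t) = μ*t + σ^2*t^2/2
K^(2)(t) = σ^2

κ_2 = K^(2)(0) = σ^2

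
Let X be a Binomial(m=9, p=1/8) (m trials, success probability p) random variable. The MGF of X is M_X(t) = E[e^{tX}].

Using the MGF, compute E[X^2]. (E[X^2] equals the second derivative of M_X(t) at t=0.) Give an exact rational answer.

E[X^2] = D^2[M](0) = 9/4

M_X(t) = (e^(t)/8 + 7/8)^9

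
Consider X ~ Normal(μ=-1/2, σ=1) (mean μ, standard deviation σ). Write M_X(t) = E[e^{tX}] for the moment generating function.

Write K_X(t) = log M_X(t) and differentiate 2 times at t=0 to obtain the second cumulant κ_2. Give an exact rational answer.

M_X(t) = e^(t^2/2 - t/2)
K_X(t) = log M_X(t) = t^2/2 - t/2
dK/dt = t - 1/2
d^2K/dt^2 = 1

κ_2 = d^2K/dt^2 |_{t=0} = 1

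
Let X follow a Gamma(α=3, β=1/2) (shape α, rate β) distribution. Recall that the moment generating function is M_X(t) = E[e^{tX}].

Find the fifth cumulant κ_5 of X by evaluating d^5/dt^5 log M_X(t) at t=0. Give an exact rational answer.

κ_5 = K^(5)(0) = 2304

M_X(t) = 1/(8*(1/2 - t)^3)
K_X(t) = log M_X(t) = -3*log(1/2 - t) - 3*log(2)
K^(5)(t) = -2304/(32*t^5 - 80*t^4 + 80*t^3 - 40*t^2 + 10*t - 1)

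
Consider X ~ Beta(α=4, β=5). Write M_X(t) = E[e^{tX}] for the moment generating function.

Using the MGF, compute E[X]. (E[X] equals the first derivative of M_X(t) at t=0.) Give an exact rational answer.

M_X(t) = ₁F₁(4; 9; t)
M^(1)(t) = 4*₁F₁(5; 10; t)/9

E[X] = M^(1)(0) = 4/9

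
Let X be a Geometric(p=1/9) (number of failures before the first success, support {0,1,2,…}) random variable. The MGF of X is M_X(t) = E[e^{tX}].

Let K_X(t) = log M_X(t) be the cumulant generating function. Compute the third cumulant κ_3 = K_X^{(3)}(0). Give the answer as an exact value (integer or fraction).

κ_3 = D^3[K](0) = 1224

M_X(t) = 1/(9*(1 - 8*e^(t)/9))
K_X(t) = log M_X(t) = -log(1 - 8*e^(t)/9) - 2*log(3)
D^3[K](t) = (-576*e^(2*t) - 648*e^(t))/(512*e^(3*t) - 1728*e^(2*t) + 1944*e^(t) - 729)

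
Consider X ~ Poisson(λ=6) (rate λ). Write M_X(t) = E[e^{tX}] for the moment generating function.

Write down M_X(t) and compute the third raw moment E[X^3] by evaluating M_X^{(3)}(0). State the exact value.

M_X(t) = e^(6*e^(t) - 6)
dM/dt = 6*e^(-6)*e^(t)*e^(6*e^(t))
d^2M/dt^2 = (36*e^(2*t)*e^(6*e^(t)) + 6*e^(t)*e^(6*e^(t)))*e^(-6)
d^3M/dt^3 = (216*e^(3*t)*e^(6*e^(t)) + 108*e^(2*t)*e^(6*e^(t)) + 6*e^(t)*e^(6*e^(t)))*e^(-6)

E[X^3] = d^3M/dt^3 |_{t=0} = 330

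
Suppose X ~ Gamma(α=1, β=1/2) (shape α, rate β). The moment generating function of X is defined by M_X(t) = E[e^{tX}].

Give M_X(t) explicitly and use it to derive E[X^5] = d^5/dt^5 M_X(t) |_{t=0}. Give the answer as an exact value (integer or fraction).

M_X(t) = 1/(2*(1/2 - t))
D^5[M](t) = 3840/(64*t^6 - 192*t^5 + 240*t^4 - 160*t^3 + 60*t^2 - 12*t + 1)

E[X^5] = D^5[M](0) = 3840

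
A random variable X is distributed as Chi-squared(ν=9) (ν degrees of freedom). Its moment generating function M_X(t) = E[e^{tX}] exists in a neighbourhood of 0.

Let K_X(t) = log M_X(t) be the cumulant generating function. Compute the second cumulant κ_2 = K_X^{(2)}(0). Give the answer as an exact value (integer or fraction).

κ_2 = K^(2)(0) = 18

M_X(t) = (1 - 2*t)^(-9/2)
K_X(t) = log M_X(t) = -9*log(1 - 2*t)/2
K^(2)(t) = 18/(4*t^2 - 4*t + 1)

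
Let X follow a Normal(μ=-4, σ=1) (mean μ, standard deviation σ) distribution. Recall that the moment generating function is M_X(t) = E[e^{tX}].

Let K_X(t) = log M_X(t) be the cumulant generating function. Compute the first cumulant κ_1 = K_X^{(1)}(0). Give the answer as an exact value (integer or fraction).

M_X(t) = e^(t^2/2 - 4*t)
K_X(t) = log M_X(t) = t^2/2 - 4*t
K′(t) = t - 4

κ_1 = K′(0) = -4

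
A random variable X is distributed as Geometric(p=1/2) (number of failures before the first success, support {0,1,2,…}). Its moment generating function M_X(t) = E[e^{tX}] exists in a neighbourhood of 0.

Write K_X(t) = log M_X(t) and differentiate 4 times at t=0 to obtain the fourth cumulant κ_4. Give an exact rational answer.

M_X(t) = 1/(2*(1 - e^(t)/2))
K_X(t) = log M_X(t) = -log(1 - e^(t)/2) - log(2)
D^4[K](t) = (2*e^(3*t) + 16*e^(2*t) + 8*e^(t))/(e^(4*t) - 8*e^(3*t) + 24*e^(2*t) - 32*e^(t) + 16)

κ_4 = D^4[K](0) = 26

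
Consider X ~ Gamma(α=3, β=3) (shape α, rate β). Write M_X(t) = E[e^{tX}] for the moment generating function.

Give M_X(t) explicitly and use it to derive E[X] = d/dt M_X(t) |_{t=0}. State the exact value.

E[X] = D[M](0) = 1

M_X(t) = 27/(3 - t)^3
D[M](t) = 81/(t^4 - 12*t^3 + 54*t^2 - 108*t + 81)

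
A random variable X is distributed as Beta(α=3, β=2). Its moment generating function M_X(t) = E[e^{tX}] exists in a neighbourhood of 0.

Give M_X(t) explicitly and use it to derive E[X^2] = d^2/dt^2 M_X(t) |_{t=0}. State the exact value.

E[X^2] = d^2M/dt^2 |_{t=0} = 2/5

M_X(t) = ₁F₁(3; 5; t)
dM/dt = 3*₁F₁(4; 6; t)/5
d^2M/dt^2 = 2*₁F₁(5; 7; t)/5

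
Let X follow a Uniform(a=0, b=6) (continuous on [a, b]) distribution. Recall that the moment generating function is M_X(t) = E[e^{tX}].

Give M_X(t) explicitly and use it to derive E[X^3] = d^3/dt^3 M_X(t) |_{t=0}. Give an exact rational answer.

E[X^3] = D^3[M](0) = 54

M_X(t) = (e^(6*t) - 1)/(6*t)
D^3[M](t) = (36*t^3*e^(6*t) - 18*t^2*e^(6*t) + 6*t*e^(6*t) - e^(6*t) + 1)/t^4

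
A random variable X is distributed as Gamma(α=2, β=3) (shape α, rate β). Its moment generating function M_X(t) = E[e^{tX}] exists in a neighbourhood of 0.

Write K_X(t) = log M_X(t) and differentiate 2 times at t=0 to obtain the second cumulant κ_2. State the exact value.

M_X(t) = 9/(3 - t)^2
K_X(t) = log M_X(t) = -2*log(3 - t) + 2*log(3)
D^2[K](t) = 2/(t^2 - 6*t + 9)

κ_2 = D^2[K](0) = 2/9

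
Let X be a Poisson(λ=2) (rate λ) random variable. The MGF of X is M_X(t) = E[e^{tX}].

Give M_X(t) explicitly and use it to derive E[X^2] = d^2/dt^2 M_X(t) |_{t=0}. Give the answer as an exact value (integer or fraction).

E[X^2] = d^2M/dt^2 |_{t=0} = 6

M_X(t) = e^(2*e^(t) - 2)
dM/dt = 2*e^(-2)*e^(t)*e^(2*e^(t))
d^2M/dt^2 = (4*e^(2*t)*e^(2*e^(t)) + 2*e^(t)*e^(2*e^(t)))*e^(-2)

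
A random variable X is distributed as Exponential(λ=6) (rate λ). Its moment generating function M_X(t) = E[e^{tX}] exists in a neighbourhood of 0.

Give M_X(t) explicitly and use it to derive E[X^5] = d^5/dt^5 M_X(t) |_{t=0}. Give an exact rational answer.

E[X^5] = D^5[M](0) = 5/324

M_X(t) = 6/(6 - t)
D^5[M](t) = 720/(t^6 - 36*t^5 + 540*t^4 - 4320*t^3 + 19440*t^2 - 46656*t + 46656)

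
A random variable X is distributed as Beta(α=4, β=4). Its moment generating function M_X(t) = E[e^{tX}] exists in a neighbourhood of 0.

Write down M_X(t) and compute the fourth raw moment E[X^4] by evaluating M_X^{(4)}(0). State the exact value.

M_X(t) = ₁F₁(4; 8; t)
M′(t) = ₁F₁(5; 9; t)/2
M′′(t) = 5*₁F₁(6; 10; t)/18
M′′′(t) = ₁F₁(7; 11; t)/6
M′′′′(t) = 7*₁F₁(8; 12; t)/66

E[X^4] = M′′′′(0) = 7/66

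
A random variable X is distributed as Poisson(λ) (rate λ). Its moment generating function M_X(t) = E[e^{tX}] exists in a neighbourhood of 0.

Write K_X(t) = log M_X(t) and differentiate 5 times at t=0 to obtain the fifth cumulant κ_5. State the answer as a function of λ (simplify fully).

M_X(t) = e^(λ*(e^(t) - 1))
K_X(t) = log M_X(t) = λ*(e^(t) - 1)
D^5[K](t) = λ*e^(t)

κ_5 = D^5[K](0) = λ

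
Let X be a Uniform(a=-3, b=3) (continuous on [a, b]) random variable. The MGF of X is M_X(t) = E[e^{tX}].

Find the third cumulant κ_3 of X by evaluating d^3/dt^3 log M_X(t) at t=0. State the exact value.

κ_3 = K^(3)(0) = 0

M_X(t) = (e^(3*t) - e^(-3*t))/(6*t)
K_X(t) = log M_X(t) = -log(t) + log(e^(3*t) - e^(-3*t)) - log(6)
K^(3)(t) = (216*t^3*e^(12*t) + 216*t^3*e^(6*t) - 2*e^(18*t) + 6*e^(12*t) - 6*e^(6*t) + 2)/(t^3*e^(18*t) - 3*t^3*e^(12*t) + 3*t^3*e^(6*t) - t^3)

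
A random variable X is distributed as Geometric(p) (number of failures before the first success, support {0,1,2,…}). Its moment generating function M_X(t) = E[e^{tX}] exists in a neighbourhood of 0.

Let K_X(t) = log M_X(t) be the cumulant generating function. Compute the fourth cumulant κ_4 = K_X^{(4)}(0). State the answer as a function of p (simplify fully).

M_X(t) = p/(-(1 - p)*e^(t) + 1)
K_X(t) = log M_X(t) = log(p) - log(-(1 - p)*e^(t) + 1)

κ_4 = K^(4)(0) = (-p^3 + 7*p^2 - 12*p + 6)/p^4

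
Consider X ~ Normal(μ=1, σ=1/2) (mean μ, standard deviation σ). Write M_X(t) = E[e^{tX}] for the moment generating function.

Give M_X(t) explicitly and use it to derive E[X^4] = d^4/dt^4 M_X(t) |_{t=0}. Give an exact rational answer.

M_X(t) = e^(t^2/8 + t)
D^4[M](t) = t^4*e^(t)*e^(t^2/8)/256 + t^3*e^(t)*e^(t^2/8)/16 + 15*t^2*e^(t)*e^(t^2/8)/32 + 7*t*e^(t)*e^(t^2/8)/4 + 43*e^(t)*e^(t^2/8)/16

E[X^4] = D^4[M](0) = 43/16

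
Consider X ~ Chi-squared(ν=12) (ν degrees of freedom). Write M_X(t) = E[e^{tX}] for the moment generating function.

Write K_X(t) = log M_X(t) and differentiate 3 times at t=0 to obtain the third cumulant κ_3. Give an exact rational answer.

κ_3 = D^3[K](0) = 96

M_X(t) = (1 - 2*t)^(-6)
K_X(t) = log M_X(t) = -6*log(1 - 2*t)
D^3[K](t) = -96/(8*t^3 - 12*t^2 + 6*t - 1)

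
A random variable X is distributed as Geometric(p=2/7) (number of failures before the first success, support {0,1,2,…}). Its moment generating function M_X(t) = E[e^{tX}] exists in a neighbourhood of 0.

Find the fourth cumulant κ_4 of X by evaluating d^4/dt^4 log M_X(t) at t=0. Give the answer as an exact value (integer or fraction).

κ_4 = K′′′′(0) = 3745/8

M_X(t) = 2/(7*(1 - 5*e^(t)/7))
K_X(t) = log M_X(t) = -log(1 - 5*e^(t)/7) - log(7) + log(2)
K′(t) = -5*e^(t)/(5*e^(t) - 7)
K′′(t) = 35*e^(t)/(25*e^(2*t) - 70*e^(t) + 49)
K′′′(t) = (-175*e^(2*t) - 245*e^(t))/(125*e^(3*t) - 525*e^(2*t) + 735*e^(t) - 343)
K′′′′(t) = (875*e^(3*t) + 4900*e^(2*t) + 1715*e^(t))/(625*e^(4*t) - 3500*e^(3*t) + 7350*e^(2*t) - 6860*e^(t) + 2401)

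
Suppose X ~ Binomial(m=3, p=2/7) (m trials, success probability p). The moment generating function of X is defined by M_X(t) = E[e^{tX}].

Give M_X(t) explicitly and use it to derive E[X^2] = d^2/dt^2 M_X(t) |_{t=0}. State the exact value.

M_X(t) = (2*e^(t)/7 + 5/7)^3
M′(t) = 24*e^(3*t)/343 + 120*e^(2*t)/343 + 150*e^(t)/343
M′′(t) = 72*e^(3*t)/343 + 240*e^(2*t)/343 + 150*e^(t)/343

E[X^2] = M′′(0) = 66/49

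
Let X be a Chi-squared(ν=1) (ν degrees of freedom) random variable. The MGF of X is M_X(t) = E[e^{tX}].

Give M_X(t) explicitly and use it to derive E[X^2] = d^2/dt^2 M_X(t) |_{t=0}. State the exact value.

M_X(t) = 1/√(1 - 2*t)
M^(2)(t) = 3/(4*t^2*√(1 - 2*t) - 4*t*√(1 - 2*t) + √(1 - 2*t))

E[X^2] = M^(2)(0) = 3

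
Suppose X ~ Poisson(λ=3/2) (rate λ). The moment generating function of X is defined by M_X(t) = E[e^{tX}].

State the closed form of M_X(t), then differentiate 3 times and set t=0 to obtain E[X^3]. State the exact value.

M_X(t) = e^(3*e^(t)/2 - 3/2)
dM/dt = 3*e^(-3/2)*e^(t)*e^(3*e^(t)/2)/2
d^2M/dt^2 = (9*e^(2*t)*e^(3*e^(t)/2) + 6*e^(t)*e^(3*e^(t)/2))*e^(-3/2)/4
d^3M/dt^3 = (27*e^(3*t)*e^(3*e^(t)/2) + 54*e^(2*t)*e^(3*e^(t)/2) + 12*e^(t)*e^(3*e^(t)/2))*e^(-3/2)/8

E[X^3] = d^3M/dt^3 |_{t=0} = 93/8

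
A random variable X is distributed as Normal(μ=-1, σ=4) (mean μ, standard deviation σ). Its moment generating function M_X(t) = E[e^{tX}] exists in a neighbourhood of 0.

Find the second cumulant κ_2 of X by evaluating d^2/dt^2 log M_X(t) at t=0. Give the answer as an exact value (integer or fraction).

M_X(t) = e^(8*t^2 - t)
K_X(t) = log M_X(t) = 8*t^2 - t
D^2[K](t) = 16

κ_2 = D^2[K](0) = 16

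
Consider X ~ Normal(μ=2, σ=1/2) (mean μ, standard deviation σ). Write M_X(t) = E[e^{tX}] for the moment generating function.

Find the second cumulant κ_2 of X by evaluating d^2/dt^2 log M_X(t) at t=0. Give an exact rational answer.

κ_2 = D^2[K](0) = 1/4

M_X(t) = e^(t^2/8 + 2*t)
K_X(t) = log M_X(t) = t^2/8 + 2*t
D^2[K](t) = 1/4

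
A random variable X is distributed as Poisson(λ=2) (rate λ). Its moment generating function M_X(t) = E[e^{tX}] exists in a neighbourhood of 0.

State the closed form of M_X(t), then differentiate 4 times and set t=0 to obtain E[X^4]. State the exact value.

E[X^4] = M^(4)(0) = 94

M_X(t) = e^(2*e^(t) - 2)
M^(4)(t) = (16*e^(4*t)*e^(2*e^(t)) + 48*e^(3*t)*e^(2*e^(t)) + 28*e^(2*t)*e^(2*e^(t)) + 2*e^(t)*e^(2*e^(t)))*e^(-2)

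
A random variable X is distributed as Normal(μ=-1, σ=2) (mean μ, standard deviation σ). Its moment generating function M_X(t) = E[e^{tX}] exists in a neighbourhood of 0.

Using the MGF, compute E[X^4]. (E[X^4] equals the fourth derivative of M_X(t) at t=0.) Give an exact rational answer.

M_X(t) = e^(2*t^2 - t)
dM/dt = 4*t*e^(-t)*e^(2*t^2) - e^(-t)*e^(2*t^2)
d^2M/dt^2 = (16*t^2*e^(2*t^2) - 8*t*e^(2*t^2) + 5*e^(2*t^2))*e^(-t)
d^3M/dt^3 = (64*t^3*e^(2*t^2) - 48*t^2*e^(2*t^2) + 60*t*e^(2*t^2) - 13*e^(2*t^2))*e^(-t)
d^4M/dt^4 = (256*t^4*e^(2*t^2) - 256*t^3*e^(2*t^2) + 480*t^2*e^(2*t^2) - 208*t*e^(2*t^2) + 73*e^(2*t^2))*e^(-t)

E[X^4] = d^4M/dt^4 |_{t=0} = 73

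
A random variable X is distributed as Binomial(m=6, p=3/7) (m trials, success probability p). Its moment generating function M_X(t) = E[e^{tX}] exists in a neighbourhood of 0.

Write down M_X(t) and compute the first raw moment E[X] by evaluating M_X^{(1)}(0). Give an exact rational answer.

M_X(t) = (3*e^(t)/7 + 4/7)^6
D[M](t) = 4374*e^(6*t)/117649 + 29160*e^(5*t)/117649 + 77760*e^(4*t)/117649 + 103680*e^(3*t)/117649 + 69120*e^(2*t)/117649 + 18432*e^(t)/117649

E[X] = D[M](0) = 18/7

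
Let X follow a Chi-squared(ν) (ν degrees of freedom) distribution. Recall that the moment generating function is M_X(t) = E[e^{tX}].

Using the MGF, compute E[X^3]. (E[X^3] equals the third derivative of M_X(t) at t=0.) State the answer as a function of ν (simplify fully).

E[X^3] = d^3M/dt^3 |_{t=0} = ν*(ν^2 + 6*ν + 8)

M_X(t) = (1 - 2*t)^(-ν/2)
dM/dt = -ν/(2*t*(1 - 2*t)^(ν/2) - (1 - 2*t)^(ν/2))
d^2M/dt^2 = (ν^2 + 2*ν)/(4*t^2*(1 - 2*t)^(ν/2) - 4*t*(1 - 2*t)^(ν/2) + (1 - 2*t)^(ν/2))
d^3M/dt^3 = (-ν^3 - 6*ν^2 - 8*ν)/(8*t^3*(1 - 2*t)^(ν/2) - 12*t^2*(1 - 2*t)^(ν/2) + 6*t*(1 - 2*t)^(ν/2) - (1 - 2*t)^(ν/2))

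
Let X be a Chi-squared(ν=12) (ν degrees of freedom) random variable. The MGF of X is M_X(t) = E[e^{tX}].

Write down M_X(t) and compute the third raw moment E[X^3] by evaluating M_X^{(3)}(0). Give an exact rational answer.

E[X^3] = M^(3)(0) = 2688

M_X(t) = (1 - 2*t)^(-6)
M^(3)(t) = -2688/(512*t^9 - 2304*t^8 + 4608*t^7 - 5376*t^6 + 4032*t^5 - 2016*t^4 + 672*t^3 - 144*t^2 + 18*t - 1)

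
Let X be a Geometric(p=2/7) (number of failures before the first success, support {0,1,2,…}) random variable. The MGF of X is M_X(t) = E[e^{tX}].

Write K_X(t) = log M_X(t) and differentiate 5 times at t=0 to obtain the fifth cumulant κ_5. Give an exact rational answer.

M_X(t) = 2/(7*(1 - 5*e^(t)/7))
K_X(t) = log M_X(t) = -log(1 - 5*e^(t)/7) - log(7) + log(2)
D^5[K](t) = (-4375*e^(4*t) - 67375*e^(3*t) - 94325*e^(2*t) - 12005*e^(t))/(3125*e^(5*t) - 21875*e^(4*t) + 61250*e^(3*t) - 85750*e^(2*t) + 60025*e^(t) - 16807)

κ_5 = D^5[K](0) = 5565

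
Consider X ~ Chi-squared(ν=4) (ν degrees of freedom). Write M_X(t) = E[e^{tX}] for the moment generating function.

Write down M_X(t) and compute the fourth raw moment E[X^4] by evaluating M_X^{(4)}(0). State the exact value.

M_X(t) = (1 - 2*t)^(-2)
dM/dt = -4/(8*t^3 - 12*t^2 + 6*t - 1)
d^2M/dt^2 = 24/(16*t^4 - 32*t^3 + 24*t^2 - 8*t + 1)
d^3M/dt^3 = -192/(32*t^5 - 80*t^4 + 80*t^3 - 40*t^2 + 10*t - 1)
d^4M/dt^4 = 1920/(64*t^6 - 192*t^5 + 240*t^4 - 160*t^3 + 60*t^2 - 12*t + 1)

E[X^4] = d^4M/dt^4 |_{t=0} = 1920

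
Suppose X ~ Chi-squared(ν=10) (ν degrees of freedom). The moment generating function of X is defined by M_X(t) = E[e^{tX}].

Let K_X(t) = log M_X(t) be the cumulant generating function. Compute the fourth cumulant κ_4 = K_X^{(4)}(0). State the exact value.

M_X(t) = (1 - 2*t)^(-5)
K_X(t) = log M_X(t) = -5*log(1 - 2*t)
K^(4)(t) = 480/(16*t^4 - 32*t^3 + 24*t^2 - 8*t + 1)

κ_4 = K^(4)(0) = 480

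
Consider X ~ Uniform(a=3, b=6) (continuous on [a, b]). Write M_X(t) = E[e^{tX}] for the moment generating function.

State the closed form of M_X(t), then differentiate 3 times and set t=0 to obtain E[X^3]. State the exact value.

M_X(t) = (e^(6*t) - e^(3*t))/(3*t)
M^(3)(t) = (72*t^3*e^(6*t) - 9*t^3*e^(3*t) - 36*t^2*e^(6*t) + 9*t^2*e^(3*t) + 12*t*e^(6*t) - 6*t*e^(3*t) - 2*e^(6*t) + 2*e^(3*t))/t^4

E[X^3] = M^(3)(0) = 405/4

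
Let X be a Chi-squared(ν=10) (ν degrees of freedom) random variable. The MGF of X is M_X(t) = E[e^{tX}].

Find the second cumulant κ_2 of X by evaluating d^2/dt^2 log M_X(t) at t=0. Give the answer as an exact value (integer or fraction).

κ_2 = K^(2)(0) = 20

M_X(t) = (1 - 2*t)^(-5)
K_X(t) = log M_X(t) = -5*log(1 - 2*t)
K^(2)(t) = 20/(4*t^2 - 4*t + 1)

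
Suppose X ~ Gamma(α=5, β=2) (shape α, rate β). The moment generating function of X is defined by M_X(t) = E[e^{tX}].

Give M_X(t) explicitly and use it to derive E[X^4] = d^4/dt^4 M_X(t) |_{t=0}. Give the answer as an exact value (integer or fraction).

M_X(t) = 32/(2 - t)^5
M′(t) = 160/(t^6 - 12*t^5 + 60*t^4 - 160*t^3 + 240*t^2 - 192*t + 64)
M′′(t) = -960/(t^7 - 14*t^6 + 84*t^5 - 280*t^4 + 560*t^3 - 672*t^2 + 448*t - 128)
M′′′(t) = 6720/(t^8 - 16*t^7 + 112*t^6 - 448*t^5 + 1120*t^4 - 1792*t^3 + 1792*t^2 - 1024*t + 256)
M′′′′(t) = -53760/(t^9 - 18*t^8 + 144*t^7 - 672*t^6 + 2016*t^5 - 4032*t^4 + 5376*t^3 - 4608*t^2 + 2304*t - 512)

E[X^4] = M′′′′(0) = 105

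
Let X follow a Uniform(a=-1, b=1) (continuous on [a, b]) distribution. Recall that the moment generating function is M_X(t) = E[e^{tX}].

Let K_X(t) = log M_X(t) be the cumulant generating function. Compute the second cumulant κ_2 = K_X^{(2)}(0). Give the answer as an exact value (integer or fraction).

M_X(t) = (e^(t) - e^(-t))/(2*t)
K_X(t) = log M_X(t) = -log(t) + log(e^(t) - e^(-t)) - log(2)
K^(2)(t) = (-4*t^2*e^(2*t) + e^(4*t) - 2*e^(2*t) + 1)/(t^2*e^(4*t) - 2*t^2*e^(2*t) + t^2)

κ_2 = K^(2)(0) = 1/3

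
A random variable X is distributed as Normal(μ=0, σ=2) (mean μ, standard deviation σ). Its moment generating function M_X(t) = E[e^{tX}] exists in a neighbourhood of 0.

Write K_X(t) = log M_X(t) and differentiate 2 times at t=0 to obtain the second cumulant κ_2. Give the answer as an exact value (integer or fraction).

M_X(t) = e^(2*t^2)
K_X(t) = log M_X(t) = 2*t^2
K^(2)(t) = 4

κ_2 = K^(2)(0) = 4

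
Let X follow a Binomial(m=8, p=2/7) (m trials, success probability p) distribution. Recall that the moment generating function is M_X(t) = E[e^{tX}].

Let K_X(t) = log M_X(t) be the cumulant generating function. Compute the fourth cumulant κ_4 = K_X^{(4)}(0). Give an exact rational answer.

κ_4 = D^4[K](0) = -880/2401

M_X(t) = (2*e^(t)/7 + 5/7)^8
K_X(t) = log M_X(t) = 8*log(2*e^(t)/7 + 5/7)
D^4[K](t) = (320*e^(3*t) - 3200*e^(2*t) + 2000*e^(t))/(16*e^(4*t) + 160*e^(3*t) + 600*e^(2*t) + 1000*e^(t) + 625)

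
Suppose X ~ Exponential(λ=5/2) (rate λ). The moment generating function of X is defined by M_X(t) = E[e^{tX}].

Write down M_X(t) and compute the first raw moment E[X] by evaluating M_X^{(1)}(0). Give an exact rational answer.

M_X(t) = 5/(2*(5/2 - t))
D[M](t) = 10/(4*t^2 - 20*t + 25)

E[X] = D[M](0) = 2/5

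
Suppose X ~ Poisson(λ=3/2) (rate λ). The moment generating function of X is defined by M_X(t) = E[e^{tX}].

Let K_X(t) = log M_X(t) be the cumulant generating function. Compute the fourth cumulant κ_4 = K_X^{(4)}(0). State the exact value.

M_X(t) = e^(3*e^(t)/2 - 3/2)
K_X(t) = log M_X(t) = 3*e^(t)/2 - 3/2
dK/dt = 3*e^(t)/2
d^2K/dt^2 = 3*e^(t)/2
d^3K/dt^3 = 3*e^(t)/2
d^4K/dt^4 = 3*e^(t)/2

κ_4 = d^4K/dt^4 |_{t=0} = 3/2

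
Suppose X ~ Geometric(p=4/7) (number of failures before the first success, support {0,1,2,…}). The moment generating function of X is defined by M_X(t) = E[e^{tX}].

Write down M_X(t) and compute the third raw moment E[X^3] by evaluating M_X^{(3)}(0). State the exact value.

E[X^3] = M′′′(0) = 213/32

M_X(t) = 4/(7*(1 - 3*e^(t)/7))
M′(t) = 12*e^(t)/(9*e^(2*t) - 42*e^(t) + 49)
M′′(t) = (-36*e^(2*t) - 84*e^(t))/(27*e^(3*t) - 189*e^(2*t) + 441*e^(t) - 343)
M′′′(t) = (108*e^(3*t) + 1008*e^(2*t) + 588*e^(t))/(81*e^(4*t) - 756*e^(3*t) + 2646*e^(2*t) - 4116*e^(t) + 2401)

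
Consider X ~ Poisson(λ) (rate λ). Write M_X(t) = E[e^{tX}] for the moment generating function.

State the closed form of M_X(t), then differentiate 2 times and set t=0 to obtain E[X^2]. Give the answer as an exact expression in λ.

M_X(t) = e^(λ*(e^(t) - 1))
M^(2)(t) = (λ^2*e^(2*t)*e^(λ*e^(t)) + λ*e^(t)*e^(λ*e^(t)))*e^(-λ)

E[X^2] = M^(2)(0) = λ*(λ + 1)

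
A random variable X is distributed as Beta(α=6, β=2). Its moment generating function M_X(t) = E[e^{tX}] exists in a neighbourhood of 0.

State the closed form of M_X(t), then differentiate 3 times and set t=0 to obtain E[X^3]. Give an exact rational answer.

E[X^3] = d^3M/dt^3 |_{t=0} = 7/15

M_X(t) = ₁F₁(6; 8; t)
dM/dt = 3*₁F₁(7; 9; t)/4
d^2M/dt^2 = 7*₁F₁(8; 10; t)/12
d^3M/dt^3 = 7*₁F₁(9; 11; t)/15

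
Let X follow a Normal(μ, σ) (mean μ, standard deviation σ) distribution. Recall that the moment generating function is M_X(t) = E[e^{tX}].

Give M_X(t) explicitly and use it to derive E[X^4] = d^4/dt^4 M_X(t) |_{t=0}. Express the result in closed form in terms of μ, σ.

E[X^4] = d^4M/dt^4 |_{t=0} = μ^4 + 6*μ^2*σ^2 + 3*σ^4

M_X(t) = e^(μ*t + σ^2*t^2/2)
dM/dt = μ*e^(μ*t)*e^(σ^2*t^2/2) + σ^2*t*e^(μ*t)*e^(σ^2*t^2/2)
d^2M/dt^2 = μ^2*e^(μ*t)*e^(σ^2*t^2/2) + 2*μ*σ^2*t*e^(μ*t)*e^(σ^2*t^2/2) + σ^4*t^2*e^(μ*t)*e^(σ^2*t^2/2) + σ^2*e^(μ*t)*e^(σ^2*t^2/2)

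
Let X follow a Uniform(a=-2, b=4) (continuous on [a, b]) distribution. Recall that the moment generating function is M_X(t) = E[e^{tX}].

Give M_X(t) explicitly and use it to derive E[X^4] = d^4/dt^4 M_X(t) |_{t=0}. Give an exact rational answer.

E[X^4] = d^4M/dt^4 |_{t=0} = 176/5

M_X(t) = (e^(4*t) - e^(-2*t))/(6*t)
dM/dt = (4*t*e^(6*t) + 2*t - e^(6*t) + 1)*e^(-2*t)/(6*t^2)
d^2M/dt^2 = (8*t^2*e^(6*t) - 2*t^2 - 4*t*e^(6*t) - 2*t + e^(6*t) - 1)*e^(-2*t)/(3*t^3)
d^3M/dt^3 = (32*t^3*e^(6*t) + 4*t^3 - 24*t^2*e^(6*t) + 6*t^2 + 12*t*e^(6*t) + 6*t - 3*e^(6*t) + 3)*e^(-2*t)/(3*t^4)
d^4M/dt^4 = (128*t^4*e^(6*t) - 8*t^4 - 128*t^3*e^(6*t) - 16*t^3 + 96*t^2*e^(6*t) - 24*t^2 - 48*t*e^(6*t) - 24*t + 12*e^(6*t) - 12)*e^(-2*t)/(3*t^5)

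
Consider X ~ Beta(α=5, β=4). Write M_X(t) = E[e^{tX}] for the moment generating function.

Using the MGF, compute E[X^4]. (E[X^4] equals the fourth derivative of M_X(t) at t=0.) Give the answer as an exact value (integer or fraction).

M_X(t) = ₁F₁(5; 9; t)
D^4[M](t) = 14*₁F₁(9; 13; t)/99

E[X^4] = D^4[M](0) = 14/99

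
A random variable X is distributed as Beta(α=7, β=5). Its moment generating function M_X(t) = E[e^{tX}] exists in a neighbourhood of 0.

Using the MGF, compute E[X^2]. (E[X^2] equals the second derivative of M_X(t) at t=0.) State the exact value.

M_X(t) = ₁F₁(7; 12; t)
dM/dt = 7*₁F₁(8; 13; t)/12
d^2M/dt^2 = 14*₁F₁(9; 14; t)/39

E[X^2] = d^2M/dt^2 |_{t=0} = 14/39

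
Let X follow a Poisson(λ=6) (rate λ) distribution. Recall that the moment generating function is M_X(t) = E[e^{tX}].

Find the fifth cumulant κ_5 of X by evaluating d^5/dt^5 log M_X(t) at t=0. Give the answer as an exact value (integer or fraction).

M_X(t) = e^(6*e^(t) - 6)
K_X(t) = log M_X(t) = 6*e^(t) - 6
K^(5)(t) = 6*e^(t)

κ_5 = K^(5)(0) = 6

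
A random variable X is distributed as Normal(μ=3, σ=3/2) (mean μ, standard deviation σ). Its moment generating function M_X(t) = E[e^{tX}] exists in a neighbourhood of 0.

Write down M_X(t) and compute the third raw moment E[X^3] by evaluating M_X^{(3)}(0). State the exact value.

M_X(t) = e^(9*t^2/8 + 3*t)
M^(3)(t) = 729*t^3*e^(3*t)*e^(9*t^2/8)/64 + 729*t^2*e^(3*t)*e^(9*t^2/8)/16 + 1215*t*e^(3*t)*e^(9*t^2/8)/16 + 189*e^(3*t)*e^(9*t^2/8)/4

E[X^3] = M^(3)(0) = 189/4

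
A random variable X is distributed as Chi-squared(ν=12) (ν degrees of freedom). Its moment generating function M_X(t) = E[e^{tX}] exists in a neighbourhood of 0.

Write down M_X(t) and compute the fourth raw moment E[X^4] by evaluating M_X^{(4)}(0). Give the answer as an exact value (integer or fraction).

E[X^4] = M^(4)(0) = 48384

M_X(t) = (1 - 2*t)^(-6)
M^(4)(t) = 48384/(1024*t^10 - 5120*t^9 + 11520*t^8 - 15360*t^7 + 13440*t^6 - 8064*t^5 + 3360*t^4 - 960*t^3 + 180*t^2 - 20*t + 1)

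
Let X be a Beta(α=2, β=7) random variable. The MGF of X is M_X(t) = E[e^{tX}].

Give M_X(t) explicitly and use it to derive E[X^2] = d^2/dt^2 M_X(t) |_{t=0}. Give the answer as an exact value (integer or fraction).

M_X(t) = ₁F₁(2; 9; t)
M′(t) = 2*₁F₁(3; 10; t)/9
M′′(t) = ₁F₁(4; 11; t)/15

E[X^2] = M′′(0) = 1/15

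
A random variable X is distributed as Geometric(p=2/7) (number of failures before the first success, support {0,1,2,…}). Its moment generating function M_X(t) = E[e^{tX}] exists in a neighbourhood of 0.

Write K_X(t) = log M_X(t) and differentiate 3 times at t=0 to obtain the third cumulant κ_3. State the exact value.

M_X(t) = 2/(7*(1 - 5*e^(t)/7))
K_X(t) = log M_X(t) = -log(1 - 5*e^(t)/7) - log(7) + log(2)
K′(t) = -5*e^(t)/(5*e^(t) - 7)
K′′(t) = 35*e^(t)/(25*e^(2*t) - 70*e^(t) + 49)
K′′′(t) = (-175*e^(2*t) - 245*e^(t))/(125*e^(3*t) - 525*e^(2*t) + 735*e^(t) - 343)

κ_3 = K′′′(0) = 105/2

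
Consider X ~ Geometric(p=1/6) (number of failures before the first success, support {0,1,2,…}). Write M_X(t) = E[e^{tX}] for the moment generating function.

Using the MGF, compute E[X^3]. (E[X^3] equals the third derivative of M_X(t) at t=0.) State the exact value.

E[X^3] = M^(3)(0) = 905

M_X(t) = 1/(6*(1 - 5*e^(t)/6))
M^(3)(t) = (125*e^(3*t) + 600*e^(2*t) + 180*e^(t))/(625*e^(4*t) - 3000*e^(3*t) + 5400*e^(2*t) - 4320*e^(t) + 1296)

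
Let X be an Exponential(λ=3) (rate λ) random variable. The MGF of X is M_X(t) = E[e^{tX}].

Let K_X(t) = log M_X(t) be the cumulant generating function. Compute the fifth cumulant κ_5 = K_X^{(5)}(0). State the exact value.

κ_5 = K′′′′′(0) = 8/81

M_X(t) = 3/(3 - t)
K_X(t) = log M_X(t) = -log(3 - t) + log(3)
K′(t) = -1/(t - 3)
K′′(t) = 1/(t^2 - 6*t + 9)
K′′′(t) = -2/(t^3 - 9*t^2 + 27*t - 27)
K′′′′(t) = 6/(t^4 - 12*t^3 + 54*t^2 - 108*t + 81)
K′′′′′(t) = -24/(t^5 - 15*t^4 + 90*t^3 - 270*t^2 + 405*t - 243)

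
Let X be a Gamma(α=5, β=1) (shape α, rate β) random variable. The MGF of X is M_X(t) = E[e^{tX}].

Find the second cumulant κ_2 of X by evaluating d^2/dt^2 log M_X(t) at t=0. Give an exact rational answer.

M_X(t) = (1 - t)^(-5)
K_X(t) = log M_X(t) = -5*log(1 - t)
D^2[K](t) = 5/(t^2 - 2*t + 1)

κ_2 = D^2[K](0) = 5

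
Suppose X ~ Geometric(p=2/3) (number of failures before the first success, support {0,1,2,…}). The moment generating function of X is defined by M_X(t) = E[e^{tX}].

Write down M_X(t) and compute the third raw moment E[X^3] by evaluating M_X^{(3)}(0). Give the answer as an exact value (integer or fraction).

E[X^3] = D^3[M](0) = 11/4

M_X(t) = 2/(3*(1 - e^(t)/3))
D^3[M](t) = (2*e^(3*t) + 24*e^(2*t) + 18*e^(t))/(e^(4*t) - 12*e^(3*t) + 54*e^(2*t) - 108*e^(t) + 81)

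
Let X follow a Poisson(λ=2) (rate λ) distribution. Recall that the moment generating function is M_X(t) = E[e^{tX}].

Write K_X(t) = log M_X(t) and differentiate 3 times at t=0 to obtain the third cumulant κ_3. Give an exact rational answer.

κ_3 = K′′′(0) = 2

M_X(t) = e^(2*e^(t) - 2)
K_X(t) = log M_X(t) = 2*e^(t) - 2
K′(t) = 2*e^(t)
K′′(t) = 2*e^(t)
K′′′(t) = 2*e^(t)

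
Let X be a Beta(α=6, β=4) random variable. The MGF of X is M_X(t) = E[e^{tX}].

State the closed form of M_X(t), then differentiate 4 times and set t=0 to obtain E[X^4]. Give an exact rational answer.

M_X(t) = ₁F₁(6; 10; t)
M′(t) = 3*₁F₁(7; 11; t)/5
M′′(t) = 21*₁F₁(8; 12; t)/55
M′′′(t) = 14*₁F₁(9; 13; t)/55
M′′′′(t) = 126*₁F₁(10; 14; t)/715

E[X^4] = M′′′′(0) = 126/715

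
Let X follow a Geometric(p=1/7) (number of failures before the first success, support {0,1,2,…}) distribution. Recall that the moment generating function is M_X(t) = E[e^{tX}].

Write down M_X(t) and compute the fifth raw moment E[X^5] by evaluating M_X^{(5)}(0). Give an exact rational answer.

M_X(t) = 1/(7*(1 - 6*e^(t)/7))
M′(t) = 6*e^(t)/(36*e^(2*t) - 84*e^(t) + 49)
M′′(t) = (-36*e^(2*t) - 42*e^(t))/(216*e^(3*t) - 756*e^(2*t) + 882*e^(t) - 343)
M′′′(t) = (216*e^(3*t) + 1008*e^(2*t) + 294*e^(t))/(1296*e^(4*t) - 6048*e^(3*t) + 10584*e^(2*t) - 8232*e^(t) + 2401)
M′′′′(t) = (-1296*e^(4*t) - 16632*e^(3*t) - 19404*e^(2*t) - 2058*e^(t))/(7776*e^(5*t) - 45360*e^(4*t) + 105840*e^(3*t) - 123480*e^(2*t) + 72030*e^(t) - 16807)

E[X^5] = M′′′′′(0) = 1277646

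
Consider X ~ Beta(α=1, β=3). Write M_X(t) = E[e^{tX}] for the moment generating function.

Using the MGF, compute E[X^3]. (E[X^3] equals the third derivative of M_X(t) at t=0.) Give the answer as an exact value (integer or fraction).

E[X^3] = D^3[M](0) = 1/20

M_X(t) = ₁F₁(1; 4; t)
D^3[M](t) = ₁F₁(4; 7; t)/20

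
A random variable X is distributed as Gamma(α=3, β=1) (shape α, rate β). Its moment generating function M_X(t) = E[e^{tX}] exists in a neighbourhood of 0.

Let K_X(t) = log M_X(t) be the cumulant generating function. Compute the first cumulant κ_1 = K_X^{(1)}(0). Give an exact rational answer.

M_X(t) = (1 - t)^(-3)
K_X(t) = log M_X(t) = -3*log(1 - t)
K′(t) = -3/(t - 1)

κ_1 = K′(0) = 3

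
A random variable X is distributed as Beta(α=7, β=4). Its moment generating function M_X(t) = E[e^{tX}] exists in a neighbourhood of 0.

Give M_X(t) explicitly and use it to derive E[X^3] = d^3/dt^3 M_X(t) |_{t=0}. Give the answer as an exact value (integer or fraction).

E[X^3] = D^3[M](0) = 42/143

M_X(t) = ₁F₁(7; 11; t)
D^3[M](t) = 42*₁F₁(10; 14; t)/143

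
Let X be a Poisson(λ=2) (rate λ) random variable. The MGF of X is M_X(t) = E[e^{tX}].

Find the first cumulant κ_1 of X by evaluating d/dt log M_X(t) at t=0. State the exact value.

M_X(t) = e^(2*e^(t) - 2)
K_X(t) = log M_X(t) = 2*e^(t) - 2
D[K](t) = 2*e^(t)

κ_1 = D[K](0) = 2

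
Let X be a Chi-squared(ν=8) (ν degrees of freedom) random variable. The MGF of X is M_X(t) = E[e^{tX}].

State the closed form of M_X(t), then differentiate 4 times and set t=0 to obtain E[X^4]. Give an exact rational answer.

E[X^4] = d^4M/dt^4 |_{t=0} = 13440

M_X(t) = (1 - 2*t)^(-4)
dM/dt = -8/(32*t^5 - 80*t^4 + 80*t^3 - 40*t^2 + 10*t - 1)
d^2M/dt^2 = 80/(64*t^6 - 192*t^5 + 240*t^4 - 160*t^3 + 60*t^2 - 12*t + 1)
d^3M/dt^3 = -960/(128*t^7 - 448*t^6 + 672*t^5 - 560*t^4 + 280*t^3 - 84*t^2 + 14*t - 1)
d^4M/dt^4 = 13440/(256*t^8 - 1024*t^7 + 1792*t^6 - 1792*t^5 + 1120*t^4 - 448*t^3 + 112*t^2 - 16*t + 1)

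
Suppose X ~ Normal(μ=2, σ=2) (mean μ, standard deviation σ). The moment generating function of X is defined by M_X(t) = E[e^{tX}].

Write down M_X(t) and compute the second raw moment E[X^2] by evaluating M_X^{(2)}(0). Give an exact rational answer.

M_X(t) = e^(2*t^2 + 2*t)
M′(t) = 4*t*e^(2*t)*e^(2*t^2) + 2*e^(2*t)*e^(2*t^2)
M′′(t) = 16*t^2*e^(2*t)*e^(2*t^2) + 16*t*e^(2*t)*e^(2*t^2) + 8*e^(2*t)*e^(2*t^2)

E[X^2] = M′′(0) = 8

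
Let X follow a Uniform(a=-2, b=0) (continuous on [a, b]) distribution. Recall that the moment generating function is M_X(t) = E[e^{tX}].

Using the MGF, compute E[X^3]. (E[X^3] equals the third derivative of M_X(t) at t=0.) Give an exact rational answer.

E[X^3] = M′′′(0) = -2

M_X(t) = (1 - e^(-2*t))/(2*t)
M′(t) = (2*t - e^(2*t) + 1)*e^(-2*t)/(2*t^2)
M′′(t) = (-2*t^2 - 2*t + e^(2*t) - 1)*e^(-2*t)/t^3
M′′′(t) = (4*t^3 + 6*t^2 + 6*t - 3*e^(2*t) + 3)*e^(-2*t)/t^4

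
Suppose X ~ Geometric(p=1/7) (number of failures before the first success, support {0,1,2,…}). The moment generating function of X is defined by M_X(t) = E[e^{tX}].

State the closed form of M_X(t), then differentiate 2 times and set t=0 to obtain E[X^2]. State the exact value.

M_X(t) = 1/(7*(1 - 6*e^(t)/7))
M^(2)(t) = (-36*e^(2*t) - 42*e^(t))/(216*e^(3*t) - 756*e^(2*t) + 882*e^(t) - 343)

E[X^2] = M^(2)(0) = 78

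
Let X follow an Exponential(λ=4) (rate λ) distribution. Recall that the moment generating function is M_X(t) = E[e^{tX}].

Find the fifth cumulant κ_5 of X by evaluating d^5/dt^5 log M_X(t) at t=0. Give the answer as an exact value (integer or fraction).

κ_5 = d^5K/dt^5 |_{t=0} = 3/128

M_X(t) = 4/(4 - t)
K_X(t) = log M_X(t) = -log(4 - t) + 2*log(2)
dK/dt = -1/(t - 4)
d^2K/dt^2 = 1/(t^2 - 8*t + 16)
d^3K/dt^3 = -2/(t^3 - 12*t^2 + 48*t - 64)
d^4K/dt^4 = 6/(t^4 - 16*t^3 + 96*t^2 - 256*t + 256)
d^5K/dt^5 = -24/(t^5 - 20*t^4 + 160*t^3 - 640*t^2 + 1280*t - 1024)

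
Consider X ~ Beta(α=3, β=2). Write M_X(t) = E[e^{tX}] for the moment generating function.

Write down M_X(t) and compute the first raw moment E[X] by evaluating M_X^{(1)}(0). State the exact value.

E[X] = D[M](0) = 3/5

M_X(t) = ₁F₁(3; 5; t)
D[M](t) = 3*₁F₁(4; 6; t)/5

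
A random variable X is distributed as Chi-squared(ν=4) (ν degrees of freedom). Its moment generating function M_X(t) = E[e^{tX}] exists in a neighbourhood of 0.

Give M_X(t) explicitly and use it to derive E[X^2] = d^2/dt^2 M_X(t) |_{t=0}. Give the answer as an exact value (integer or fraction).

M_X(t) = (1 - 2*t)^(-2)
D^2[M](t) = 24/(16*t^4 - 32*t^3 + 24*t^2 - 8*t + 1)

E[X^2] = D^2[M](0) = 24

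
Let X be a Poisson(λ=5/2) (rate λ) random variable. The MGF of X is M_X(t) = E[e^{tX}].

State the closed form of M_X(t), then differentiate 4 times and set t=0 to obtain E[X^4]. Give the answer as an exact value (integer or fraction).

M_X(t) = e^(5*e^(t)/2 - 5/2)
M^(4)(t) = (625*e^(4*t)*e^(5*e^(t)/2) + 1500*e^(3*t)*e^(5*e^(t)/2) + 700*e^(2*t)*e^(5*e^(t)/2) + 40*e^(t)*e^(5*e^(t)/2))*e^(-5/2)/16

E[X^4] = M^(4)(0) = 2865/16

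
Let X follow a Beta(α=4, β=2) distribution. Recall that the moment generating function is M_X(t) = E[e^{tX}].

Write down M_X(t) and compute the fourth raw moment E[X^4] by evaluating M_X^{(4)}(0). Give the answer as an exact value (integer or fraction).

M_X(t) = ₁F₁(4; 6; t)
M′(t) = 2*₁F₁(5; 7; t)/3
M′′(t) = 10*₁F₁(6; 8; t)/21
M′′′(t) = 5*₁F₁(7; 9; t)/14
M′′′′(t) = 5*₁F₁(8; 10; t)/18

E[X^4] = M′′′′(0) = 5/18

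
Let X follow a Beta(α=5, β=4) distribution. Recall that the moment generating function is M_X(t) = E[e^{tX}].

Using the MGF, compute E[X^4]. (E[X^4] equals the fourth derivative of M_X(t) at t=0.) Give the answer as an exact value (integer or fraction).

M_X(t) = ₁F₁(5; 9; t)
dM/dt = 5*₁F₁(6; 10; t)/9
d^2M/dt^2 = ₁F₁(7; 11; t)/3
d^3M/dt^3 = 7*₁F₁(8; 12; t)/33
d^4M/dt^4 = 14*₁F₁(9; 13; t)/99

E[X^4] = d^4M/dt^4 |_{t=0} = 14/99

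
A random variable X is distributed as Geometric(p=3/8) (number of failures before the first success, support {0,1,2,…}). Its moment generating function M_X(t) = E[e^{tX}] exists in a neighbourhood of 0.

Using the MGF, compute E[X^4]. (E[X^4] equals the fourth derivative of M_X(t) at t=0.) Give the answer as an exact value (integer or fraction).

M_X(t) = 3/(8*(1 - 5*e^(t)/8))
dM/dt = 15*e^(t)/(25*e^(2*t) - 80*e^(t) + 64)
d^2M/dt^2 = (-75*e^(2*t) - 120*e^(t))/(125*e^(3*t) - 600*e^(2*t) + 960*e^(t) - 512)
d^3M/dt^3 = (375*e^(3*t) + 2400*e^(2*t) + 960*e^(t))/(625*e^(4*t) - 4000*e^(3*t) + 9600*e^(2*t) - 10240*e^(t) + 4096)
d^4M/dt^4 = (-1875*e^(4*t) - 33000*e^(3*t) - 52800*e^(2*t) - 7680*e^(t))/(3125*e^(5*t) - 25000*e^(4*t) + 80000*e^(3*t) - 128000*e^(2*t) + 102400*e^(t) - 32768)

E[X^4] = d^4M/dt^4 |_{t=0} = 10595/27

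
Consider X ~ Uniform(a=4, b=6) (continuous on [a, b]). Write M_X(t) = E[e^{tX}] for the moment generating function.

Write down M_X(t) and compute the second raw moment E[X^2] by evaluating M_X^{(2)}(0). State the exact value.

E[X^2] = M^(2)(0) = 76/3

M_X(t) = (e^(6*t) - e^(4*t))/(2*t)
M^(2)(t) = (18*t^2*e^(6*t) - 8*t^2*e^(4*t) - 6*t*e^(6*t) + 4*t*e^(4*t) + e^(6*t) - e^(4*t))/t^3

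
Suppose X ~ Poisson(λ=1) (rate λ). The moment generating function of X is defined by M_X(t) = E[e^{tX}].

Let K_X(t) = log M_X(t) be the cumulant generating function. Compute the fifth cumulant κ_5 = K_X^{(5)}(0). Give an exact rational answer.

M_X(t) = e^(e^(t) - 1)
K_X(t) = log M_X(t) = e^(t) - 1
dK/dt = e^(t)
d^2K/dt^2 = e^(t)
d^3K/dt^3 = e^(t)
d^4K/dt^4 = e^(t)
d^5K/dt^5 = e^(t)

κ_5 = d^5K/dt^5 |_{t=0} = 1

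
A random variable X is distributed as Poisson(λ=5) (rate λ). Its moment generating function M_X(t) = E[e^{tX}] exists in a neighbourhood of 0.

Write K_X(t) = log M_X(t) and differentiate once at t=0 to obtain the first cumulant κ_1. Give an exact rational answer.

κ_1 = K^(1)(0) = 5

M_X(t) = e^(5*e^(t) - 5)
K_X(t) = log M_X(t) = 5*e^(t) - 5
K^(1)(t) = 5*e^(t)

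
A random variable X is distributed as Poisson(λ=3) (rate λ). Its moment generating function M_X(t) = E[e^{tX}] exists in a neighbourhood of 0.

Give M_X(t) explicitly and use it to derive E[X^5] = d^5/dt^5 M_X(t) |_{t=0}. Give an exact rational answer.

M_X(t) = e^(3*e^(t) - 3)
D^5[M](t) = (243*e^(5*t)*e^(3*e^(t)) + 810*e^(4*t)*e^(3*e^(t)) + 675*e^(3*t)*e^(3*e^(t)) + 135*e^(2*t)*e^(3*e^(t)) + 3*e^(t)*e^(3*e^(t)))*e^(-3)

E[X^5] = D^5[M](0) = 1866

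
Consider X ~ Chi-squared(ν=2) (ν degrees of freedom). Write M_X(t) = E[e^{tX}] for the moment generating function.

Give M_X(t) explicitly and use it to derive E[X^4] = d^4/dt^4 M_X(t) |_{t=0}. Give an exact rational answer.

E[X^4] = D^4[M](0) = 384

M_X(t) = 1/(1 - 2*t)
D^4[M](t) = -384/(32*t^5 - 80*t^4 + 80*t^3 - 40*t^2 + 10*t - 1)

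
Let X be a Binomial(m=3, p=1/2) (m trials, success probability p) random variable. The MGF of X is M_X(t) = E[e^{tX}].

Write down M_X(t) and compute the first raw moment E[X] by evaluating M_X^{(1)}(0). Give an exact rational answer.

M_X(t) = (e^(t)/2 + 1/2)^3
D[M](t) = 3*e^(3*t)/8 + 3*e^(2*t)/4 + 3*e^(t)/8

E[X] = D[M](0) = 3/2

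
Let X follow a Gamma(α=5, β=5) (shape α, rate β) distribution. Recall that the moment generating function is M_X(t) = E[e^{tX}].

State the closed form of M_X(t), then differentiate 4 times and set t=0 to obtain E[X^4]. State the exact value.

E[X^4] = D^4[M](0) = 336/125

M_X(t) = 3125/(5 - t)^5
D^4[M](t) = -5250000/(t^9 - 45*t^8 + 900*t^7 - 10500*t^6 + 78750*t^5 - 393750*t^4 + 1312500*t^3 - 2812500*t^2 + 3515625*t - 1953125)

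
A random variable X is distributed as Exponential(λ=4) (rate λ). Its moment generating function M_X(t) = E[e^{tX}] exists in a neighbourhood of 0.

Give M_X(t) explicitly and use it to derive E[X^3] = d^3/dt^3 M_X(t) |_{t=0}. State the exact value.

E[X^3] = D^3[M](0) = 3/32

M_X(t) = 4/(4 - t)
D^3[M](t) = 24/(t^4 - 16*t^3 + 96*t^2 - 256*t + 256)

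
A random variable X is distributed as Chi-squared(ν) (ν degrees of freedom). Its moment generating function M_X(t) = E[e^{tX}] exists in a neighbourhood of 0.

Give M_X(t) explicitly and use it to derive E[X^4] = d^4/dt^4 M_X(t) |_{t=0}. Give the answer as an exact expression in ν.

E[X^4] = d^4M/dt^4 |_{t=0} = ν*(ν^3 + 12*ν^2 + 44*ν + 48)

M_X(t) = (1 - 2*t)^(-ν/2)
dM/dt = -ν/(2*t*(1 - 2*t)^(ν/2) - (1 - 2*t)^(ν/2))
d^2M/dt^2 = (ν^2 + 2*ν)/(4*t^2*(1 - 2*t)^(ν/2) - 4*t*(1 - 2*t)^(ν/2) + (1 - 2*t)^(ν/2))
d^3M/dt^3 = (-ν^3 - 6*ν^2 - 8*ν)/(8*t^3*(1 - 2*t)^(ν/2) - 12*t^2*(1 - 2*t)^(ν/2) + 6*t*(1 - 2*t)^(ν/2) - (1 - 2*t)^(ν/2))
d^4M/dt^4 = (ν^4 + 12*ν^3 + 44*ν^2 + 48*ν)/(16*t^4*(1 - 2*t)^(ν/2) - 32*t^3*(1 - 2*t)^(ν/2) + 24*t^2*(1 - 2*t)^(ν/2) - 8*t*(1 - 2*t)^(ν/2) + (1 - 2*t)^(ν/2))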